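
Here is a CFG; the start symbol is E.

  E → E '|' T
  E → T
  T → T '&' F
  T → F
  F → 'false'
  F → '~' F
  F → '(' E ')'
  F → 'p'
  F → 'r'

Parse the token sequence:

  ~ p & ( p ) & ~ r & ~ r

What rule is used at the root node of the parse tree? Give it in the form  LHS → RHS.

[E [T [T [T [T [F ~ [F p]]] & [F ( [E [T [F p]]] )]] & [F ~ [F r]]] & [F ~ [F r]]]]

E → T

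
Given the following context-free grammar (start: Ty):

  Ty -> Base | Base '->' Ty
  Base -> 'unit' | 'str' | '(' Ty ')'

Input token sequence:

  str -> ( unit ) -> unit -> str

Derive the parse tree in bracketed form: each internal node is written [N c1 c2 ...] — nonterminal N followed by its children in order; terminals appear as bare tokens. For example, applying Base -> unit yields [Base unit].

[Ty [Base str] -> [Ty [Base ( [Ty [Base unit]] )] -> [Ty [Base unit] -> [Ty [Base str]]]]]

Ty
Base -> Ty
str -> Ty
str -> Base -> Ty
str -> ( Ty ) -> Ty
str -> ( Base ) -> Ty
str -> ( unit ) -> Ty
str -> ( unit ) -> Base -> Ty
str -> ( unit ) -> unit -> Ty
str -> ( unit ) -> unit -> Base
str -> ( unit ) -> unit -> str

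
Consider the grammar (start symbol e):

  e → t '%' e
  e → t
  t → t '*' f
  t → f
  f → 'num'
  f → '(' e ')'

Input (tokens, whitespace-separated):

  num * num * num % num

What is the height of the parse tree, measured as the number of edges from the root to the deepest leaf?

5

[e [t [t [t [f num]] * [f num]] * [f num]] % [e [t [f num]]]]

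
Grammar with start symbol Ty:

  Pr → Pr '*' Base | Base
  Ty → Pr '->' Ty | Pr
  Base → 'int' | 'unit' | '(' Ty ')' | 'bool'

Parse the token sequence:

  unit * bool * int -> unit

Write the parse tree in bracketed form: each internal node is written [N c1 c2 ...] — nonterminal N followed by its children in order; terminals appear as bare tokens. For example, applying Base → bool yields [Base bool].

[Ty [Pr [Pr [Pr [Base unit]] * [Base bool]] * [Base int]] -> [Ty [Pr [Base unit]]]]

Ty
Pr -> Ty
Pr * Base -> Ty
Pr * Base * Base -> Ty
Base * Base * Base -> Ty
unit * Base * Base -> Ty
unit * bool * Base -> Ty
unit * bool * int -> Ty
unit * bool * int -> Pr
unit * bool * int -> Base
unit * bool * int -> unit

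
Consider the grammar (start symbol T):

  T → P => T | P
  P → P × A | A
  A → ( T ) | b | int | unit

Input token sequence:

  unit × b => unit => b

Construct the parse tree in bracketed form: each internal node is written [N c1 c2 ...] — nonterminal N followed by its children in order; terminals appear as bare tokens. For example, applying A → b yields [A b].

[T [P [P [A unit]] × [A b]] => [T [P [A unit]] => [T [P [A b]]]]]

T
P => T
P × A => T
A × A => T
unit × A => T
unit × b => T
unit × b => P => T
unit × b => A => T
unit × b => unit => T
unit × b => unit => P
unit × b => unit => A
unit × b => unit => b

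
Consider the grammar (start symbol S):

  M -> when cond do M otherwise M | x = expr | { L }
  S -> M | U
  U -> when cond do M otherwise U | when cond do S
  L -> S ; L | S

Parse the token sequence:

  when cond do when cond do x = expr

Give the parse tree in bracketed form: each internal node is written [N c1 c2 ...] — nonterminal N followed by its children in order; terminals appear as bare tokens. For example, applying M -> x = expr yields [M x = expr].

[S [U when cond do [S [U when cond do [S [M x = expr]]]]]]

S
U
when cond do S
when cond do U
when cond do when cond do S
when cond do when cond do M
when cond do when cond do x = expr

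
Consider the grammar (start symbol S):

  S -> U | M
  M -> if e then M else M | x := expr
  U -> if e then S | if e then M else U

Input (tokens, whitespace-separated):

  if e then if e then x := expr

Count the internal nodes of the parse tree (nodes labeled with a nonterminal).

6

[S [U if e then [S [U if e then [S [M x := expr]]]]]]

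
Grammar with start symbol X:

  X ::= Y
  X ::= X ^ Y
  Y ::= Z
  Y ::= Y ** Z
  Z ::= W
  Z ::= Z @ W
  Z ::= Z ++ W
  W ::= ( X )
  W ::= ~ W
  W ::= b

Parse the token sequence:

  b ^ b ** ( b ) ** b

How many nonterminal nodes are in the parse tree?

[X [X [Y [Z [W b]]]] ^ [Y [Y [Y [Z [W b]]] ** [Z [W ( [X [Y [Z [W b]]]] )]]] ** [Z [W b]]]]

18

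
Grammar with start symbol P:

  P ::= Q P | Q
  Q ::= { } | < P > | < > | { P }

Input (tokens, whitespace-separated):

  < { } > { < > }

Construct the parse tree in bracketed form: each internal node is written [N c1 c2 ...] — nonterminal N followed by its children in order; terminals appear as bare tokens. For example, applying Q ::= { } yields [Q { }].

[P [Q < [P [Q { }]] >] [P [Q { [P [Q < >]] }]]]

P
Q P
< P > P
< Q > P
< { } > P
< { } > Q
< { } > { P }
< { } > { Q }
< { } > { < > }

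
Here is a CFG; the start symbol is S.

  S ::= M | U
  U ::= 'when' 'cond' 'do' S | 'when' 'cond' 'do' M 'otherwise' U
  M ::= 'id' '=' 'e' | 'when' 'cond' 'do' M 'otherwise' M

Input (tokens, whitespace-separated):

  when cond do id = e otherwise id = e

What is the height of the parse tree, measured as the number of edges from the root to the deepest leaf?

3

[S [M when cond do [M id = e] otherwise [M id = e]]]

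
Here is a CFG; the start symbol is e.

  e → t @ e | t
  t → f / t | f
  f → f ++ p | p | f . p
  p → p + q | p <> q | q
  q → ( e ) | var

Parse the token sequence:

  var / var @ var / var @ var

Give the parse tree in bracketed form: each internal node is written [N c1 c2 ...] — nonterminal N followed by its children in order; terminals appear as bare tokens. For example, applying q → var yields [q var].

[e [t [f [p [q var]]] / [t [f [p [q var]]]]] @ [e [t [f [p [q var]]] / [t [f [p [q var]]]]] @ [e [t [f [p [q var]]]]]]]

e
t @ e
f / t @ e
p / t @ e
q / t @ e
var / t @ e
var / f @ e
var / p @ e
var / q @ e
var / var @ e
var / var @ t @ e
var / var @ f / t @ e
var / var @ p / t @ e
var / var @ q / t @ e
var / var @ var / t @ e
var / var @ var / f @ e
var / var @ var / p @ e
var / var @ var / q @ e
var / var @ var / var @ e
var / var @ var / var @ t
var / var @ var / var @ f
var / var @ var / var @ p
var / var @ var / var @ q
var / var @ var / var @ var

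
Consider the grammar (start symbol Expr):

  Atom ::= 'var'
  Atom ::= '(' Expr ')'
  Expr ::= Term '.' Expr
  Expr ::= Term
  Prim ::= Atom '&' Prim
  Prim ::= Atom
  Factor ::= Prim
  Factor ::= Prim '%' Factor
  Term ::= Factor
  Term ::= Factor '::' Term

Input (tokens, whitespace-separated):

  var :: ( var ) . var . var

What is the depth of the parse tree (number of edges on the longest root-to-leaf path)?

11

[Expr [Term [Factor [Prim [Atom var]]] :: [Term [Factor [Prim [Atom ( [Expr [Term [Factor [Prim [Atom var]]]]] )]]]]] . [Expr [Term [Factor [Prim [Atom var]]]] . [Expr [Term [Factor [Prim [Atom var]]]]]]]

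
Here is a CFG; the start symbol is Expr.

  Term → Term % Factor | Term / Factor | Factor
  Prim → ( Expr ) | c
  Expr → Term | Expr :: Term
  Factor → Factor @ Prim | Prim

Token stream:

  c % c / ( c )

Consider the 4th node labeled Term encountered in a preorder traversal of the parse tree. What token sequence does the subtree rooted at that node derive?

c

[Expr [Term [Term [Term [Factor [Prim c]]] % [Factor [Prim c]]] / [Factor [Prim ( [Expr [Term [Factor [Prim c]]]] )]]]]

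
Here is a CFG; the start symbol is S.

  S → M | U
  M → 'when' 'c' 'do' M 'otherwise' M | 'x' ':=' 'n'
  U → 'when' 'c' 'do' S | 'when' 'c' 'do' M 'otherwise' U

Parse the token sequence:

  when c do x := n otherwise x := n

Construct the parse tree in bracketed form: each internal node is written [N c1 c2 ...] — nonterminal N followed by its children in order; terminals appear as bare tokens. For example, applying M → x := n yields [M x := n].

[S [M when c do [M x := n] otherwise [M x := n]]]

S
M
when c do M otherwise M
when c do x := n otherwise M
when c do x := n otherwise x := n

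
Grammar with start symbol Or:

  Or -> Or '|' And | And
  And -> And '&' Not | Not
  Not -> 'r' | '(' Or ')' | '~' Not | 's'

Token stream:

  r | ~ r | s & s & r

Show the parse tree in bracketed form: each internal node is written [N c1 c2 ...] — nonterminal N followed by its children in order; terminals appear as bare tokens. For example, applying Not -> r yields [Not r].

Or
Or | And
Or | And | And
And | And | And
Not | And | And
r | And | And
r | Not | And
r | ~ Not | And
r | ~ r | And
r | ~ r | And & Not
r | ~ r | And & Not & Not
r | ~ r | Not & Not & Not
r | ~ r | s & Not & Not
r | ~ r | s & s & Not
r | ~ r | s & s & r

[Or [Or [Or [And [Not r]]] | [And [Not ~ [Not r]]]] | [And [And [And [Not s]] & [Not s]] & [Not r]]]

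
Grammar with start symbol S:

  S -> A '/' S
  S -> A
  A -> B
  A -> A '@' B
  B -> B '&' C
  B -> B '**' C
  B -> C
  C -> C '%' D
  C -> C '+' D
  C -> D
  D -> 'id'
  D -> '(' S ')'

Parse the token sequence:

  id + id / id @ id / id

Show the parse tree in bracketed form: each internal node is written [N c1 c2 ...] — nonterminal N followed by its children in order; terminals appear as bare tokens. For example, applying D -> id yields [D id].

S
A / S
B / S
C / S
C + D / S
D + D / S
id + D / S
id + id / S
id + id / A / S
id + id / A @ B / S
id + id / B @ B / S
id + id / C @ B / S
id + id / D @ B / S
id + id / id @ B / S
id + id / id @ C / S
id + id / id @ D / S
id + id / id @ id / S
id + id / id @ id / A
id + id / id @ id / B
id + id / id @ id / C
id + id / id @ id / D
id + id / id @ id / id

[S [A [B [C [C [D id]] + [D id]]]] / [S [A [A [B [C [D id]]]] @ [B [C [D id]]]] / [S [A [B [C [D id]]]]]]]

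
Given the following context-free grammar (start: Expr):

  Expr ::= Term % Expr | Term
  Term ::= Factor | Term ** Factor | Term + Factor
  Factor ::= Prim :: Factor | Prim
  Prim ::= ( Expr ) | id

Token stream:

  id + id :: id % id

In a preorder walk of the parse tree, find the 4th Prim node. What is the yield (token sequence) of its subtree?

[Expr [Term [Term [Factor [Prim id]]] + [Factor [Prim id] :: [Factor [Prim id]]]] % [Expr [Term [Factor [Prim id]]]]]

id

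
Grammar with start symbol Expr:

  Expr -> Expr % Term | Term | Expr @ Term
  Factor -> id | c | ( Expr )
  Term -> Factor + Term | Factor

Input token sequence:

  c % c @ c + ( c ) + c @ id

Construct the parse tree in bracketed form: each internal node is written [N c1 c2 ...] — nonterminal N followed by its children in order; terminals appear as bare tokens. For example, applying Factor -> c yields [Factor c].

Expr
Expr @ Term
Expr @ Term @ Term
Expr % Term @ Term @ Term
Term % Term @ Term @ Term
Factor % Term @ Term @ Term
c % Term @ Term @ Term
c % Factor @ Term @ Term
c % c @ Term @ Term
c % c @ Factor + Term @ Term
c % c @ c + Term @ Term
c % c @ c + Factor + Term @ Term
c % c @ c + ( Expr ) + Term @ Term
c % c @ c + ( Term ) + Term @ Term
c % c @ c + ( Factor ) + Term @ Term
c % c @ c + ( c ) + Term @ Term
c % c @ c + ( c ) + Factor @ Term
c % c @ c + ( c ) + c @ Term
c % c @ c + ( c ) + c @ Factor
c % c @ c + ( c ) + c @ id

[Expr [Expr [Expr [Expr [Term [Factor c]]] % [Term [Factor c]]] @ [Term [Factor c] + [Term [Factor ( [Expr [Term [Factor c]]] )] + [Term [Factor c]]]]] @ [Term [Factor id]]]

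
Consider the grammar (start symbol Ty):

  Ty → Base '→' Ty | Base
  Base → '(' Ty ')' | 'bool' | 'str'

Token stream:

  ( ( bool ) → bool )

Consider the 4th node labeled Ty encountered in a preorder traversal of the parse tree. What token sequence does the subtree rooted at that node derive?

[Ty [Base ( [Ty [Base ( [Ty [Base bool]] )] → [Ty [Base bool]]] )]]

bool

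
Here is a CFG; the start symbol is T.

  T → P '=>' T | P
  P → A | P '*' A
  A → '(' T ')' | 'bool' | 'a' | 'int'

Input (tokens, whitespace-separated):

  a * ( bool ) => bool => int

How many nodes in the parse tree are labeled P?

[T [P [P [A a]] * [A ( [T [P [A bool]]] )]] => [T [P [A bool]] => [T [P [A int]]]]]

5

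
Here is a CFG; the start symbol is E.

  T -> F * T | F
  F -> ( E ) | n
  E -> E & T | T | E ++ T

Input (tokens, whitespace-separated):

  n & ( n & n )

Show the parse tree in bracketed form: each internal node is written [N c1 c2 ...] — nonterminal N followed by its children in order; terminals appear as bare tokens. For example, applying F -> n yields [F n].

E
E & T
T & T
F & T
n & T
n & F
n & ( E )
n & ( E & T )
n & ( T & T )
n & ( F & T )
n & ( n & T )
n & ( n & F )
n & ( n & n )

[E [E [T [F n]]] & [T [F ( [E [E [T [F n]]] & [T [F n]]] )]]]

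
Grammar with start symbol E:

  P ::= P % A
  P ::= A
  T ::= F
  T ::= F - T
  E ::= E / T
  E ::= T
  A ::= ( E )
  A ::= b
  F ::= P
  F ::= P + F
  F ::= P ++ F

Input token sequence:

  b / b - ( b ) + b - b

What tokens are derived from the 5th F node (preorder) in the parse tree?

b

[E [E [T [F [P [A b]]]]] / [T [F [P [A b]]] - [T [F [P [A ( [E [T [F [P [A b]]]]] )]] + [F [P [A b]]]] - [T [F [P [A b]]]]]]]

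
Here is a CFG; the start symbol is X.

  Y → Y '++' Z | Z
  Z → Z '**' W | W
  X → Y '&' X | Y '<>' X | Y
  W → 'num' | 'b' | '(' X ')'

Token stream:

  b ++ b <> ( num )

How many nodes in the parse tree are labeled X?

3

[X [Y [Y [Z [W b]]] ++ [Z [W b]]] <> [X [Y [Z [W ( [X [Y [Z [W num]]]] )]]]]]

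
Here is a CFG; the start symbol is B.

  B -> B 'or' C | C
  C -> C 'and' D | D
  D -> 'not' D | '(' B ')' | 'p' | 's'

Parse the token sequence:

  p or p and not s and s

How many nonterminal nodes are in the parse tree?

11

[B [B [C [D p]]] or [C [C [C [D p]] and [D not [D s]]] and [D s]]]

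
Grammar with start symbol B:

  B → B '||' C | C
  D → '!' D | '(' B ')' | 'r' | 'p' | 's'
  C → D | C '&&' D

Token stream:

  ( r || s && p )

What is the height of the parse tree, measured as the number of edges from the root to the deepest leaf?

[B [C [D ( [B [B [C [D r]]] || [C [C [D s]] && [D p]]] )]]]

7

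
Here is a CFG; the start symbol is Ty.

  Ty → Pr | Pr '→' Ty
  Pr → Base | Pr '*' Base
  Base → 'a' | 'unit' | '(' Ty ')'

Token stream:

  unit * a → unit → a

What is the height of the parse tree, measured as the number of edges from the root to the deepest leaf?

[Ty [Pr [Pr [Base unit]] * [Base a]] → [Ty [Pr [Base unit]] → [Ty [Pr [Base a]]]]]

5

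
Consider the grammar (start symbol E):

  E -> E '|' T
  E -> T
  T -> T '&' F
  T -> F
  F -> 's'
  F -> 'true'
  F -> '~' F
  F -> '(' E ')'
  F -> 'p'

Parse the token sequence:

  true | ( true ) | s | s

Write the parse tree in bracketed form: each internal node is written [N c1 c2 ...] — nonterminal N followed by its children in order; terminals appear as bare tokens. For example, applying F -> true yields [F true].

E
E | T
E | T | T
E | T | T | T
T | T | T | T
F | T | T | T
true | T | T | T
true | F | T | T
true | ( E ) | T | T
true | ( T ) | T | T
true | ( F ) | T | T
true | ( true ) | T | T
true | ( true ) | F | T
true | ( true ) | s | T
true | ( true ) | s | F
true | ( true ) | s | s

[E [E [E [E [T [F true]]] | [T [F ( [E [T [F true]]] )]]] | [T [F s]]] | [T [F s]]]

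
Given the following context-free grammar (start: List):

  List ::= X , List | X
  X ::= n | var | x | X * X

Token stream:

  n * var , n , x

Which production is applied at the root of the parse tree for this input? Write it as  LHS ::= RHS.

List ::= X , List

[List [X [X n] * [X var]] , [List [X n] , [List [X x]]]]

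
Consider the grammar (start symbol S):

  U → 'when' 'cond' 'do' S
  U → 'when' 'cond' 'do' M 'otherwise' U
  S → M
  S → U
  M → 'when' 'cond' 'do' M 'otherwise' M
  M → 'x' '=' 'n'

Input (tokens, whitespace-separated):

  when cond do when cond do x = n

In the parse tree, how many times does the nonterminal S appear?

3

[S [U when cond do [S [U when cond do [S [M x = n]]]]]]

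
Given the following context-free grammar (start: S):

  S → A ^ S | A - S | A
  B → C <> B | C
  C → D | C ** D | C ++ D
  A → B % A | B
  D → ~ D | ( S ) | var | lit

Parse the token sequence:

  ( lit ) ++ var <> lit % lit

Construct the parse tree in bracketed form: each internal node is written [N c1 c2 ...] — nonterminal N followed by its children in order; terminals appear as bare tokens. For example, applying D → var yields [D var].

S
A
B % A
C <> B % A
C ++ D <> B % A
D ++ D <> B % A
( S ) ++ D <> B % A
( A ) ++ D <> B % A
( B ) ++ D <> B % A
( C ) ++ D <> B % A
( D ) ++ D <> B % A
( lit ) ++ D <> B % A
( lit ) ++ var <> B % A
( lit ) ++ var <> C % A
( lit ) ++ var <> D % A
( lit ) ++ var <> lit % A
( lit ) ++ var <> lit % B
( lit ) ++ var <> lit % C
( lit ) ++ var <> lit % D
( lit ) ++ var <> lit % lit

[S [A [B [C [C [D ( [S [A [B [C [D lit]]]]] )]] ++ [D var]] <> [B [C [D lit]]]] % [A [B [C [D lit]]]]]]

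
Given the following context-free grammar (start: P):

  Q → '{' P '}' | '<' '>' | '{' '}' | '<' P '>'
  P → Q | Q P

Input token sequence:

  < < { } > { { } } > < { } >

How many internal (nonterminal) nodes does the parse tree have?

[P [Q < [P [Q < [P [Q { }]] >] [P [Q { [P [Q { }]] }]]] >] [P [Q < [P [Q { }]] >]]]

14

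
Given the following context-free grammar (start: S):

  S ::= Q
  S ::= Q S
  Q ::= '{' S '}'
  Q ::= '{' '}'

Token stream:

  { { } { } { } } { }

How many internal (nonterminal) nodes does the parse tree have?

10

[S [Q { [S [Q { }] [S [Q { }] [S [Q { }]]]] }] [S [Q { }]]]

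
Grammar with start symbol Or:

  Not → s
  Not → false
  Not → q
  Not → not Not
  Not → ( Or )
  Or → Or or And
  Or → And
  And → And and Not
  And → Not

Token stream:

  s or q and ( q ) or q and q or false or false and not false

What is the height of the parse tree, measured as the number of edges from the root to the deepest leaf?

[Or [Or [Or [Or [Or [And [Not s]]] or [And [And [Not q]] and [Not ( [Or [And [Not q]]] )]]] or [And [And [Not q]] and [Not q]]] or [And [Not false]]] or [And [And [Not false]] and [Not not [Not false]]]]

9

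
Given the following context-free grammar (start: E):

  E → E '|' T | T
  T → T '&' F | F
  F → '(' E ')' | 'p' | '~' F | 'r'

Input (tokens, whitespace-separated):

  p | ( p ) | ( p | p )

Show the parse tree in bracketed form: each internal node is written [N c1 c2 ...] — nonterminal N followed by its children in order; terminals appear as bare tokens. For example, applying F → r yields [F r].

[E [E [E [T [F p]]] | [T [F ( [E [T [F p]]] )]]] | [T [F ( [E [E [T [F p]]] | [T [F p]]] )]]]

E
E | T
E | T | T
T | T | T
F | T | T
p | T | T
p | F | T
p | ( E ) | T
p | ( T ) | T
p | ( F ) | T
p | ( p ) | T
p | ( p ) | F
p | ( p ) | ( E )
p | ( p ) | ( E | T )
p | ( p ) | ( T | T )
p | ( p ) | ( F | T )
p | ( p ) | ( p | T )
p | ( p ) | ( p | F )
p | ( p ) | ( p | p )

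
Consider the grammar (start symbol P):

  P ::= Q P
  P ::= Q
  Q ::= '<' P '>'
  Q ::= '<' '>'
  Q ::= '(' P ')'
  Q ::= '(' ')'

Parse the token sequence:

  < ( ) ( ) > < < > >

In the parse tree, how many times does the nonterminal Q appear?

5

[P [Q < [P [Q ( )] [P [Q ( )]]] >] [P [Q < [P [Q < >]] >]]]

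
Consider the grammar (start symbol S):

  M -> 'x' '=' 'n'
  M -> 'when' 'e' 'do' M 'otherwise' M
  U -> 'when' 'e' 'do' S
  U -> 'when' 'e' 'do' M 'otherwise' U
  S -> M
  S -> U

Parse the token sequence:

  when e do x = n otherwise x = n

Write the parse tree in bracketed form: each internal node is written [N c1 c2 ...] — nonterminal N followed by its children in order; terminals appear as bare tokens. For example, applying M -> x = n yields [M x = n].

[S [M when e do [M x = n] otherwise [M x = n]]]

S
M
when e do M otherwise M
when e do x = n otherwise M
when e do x = n otherwise x = n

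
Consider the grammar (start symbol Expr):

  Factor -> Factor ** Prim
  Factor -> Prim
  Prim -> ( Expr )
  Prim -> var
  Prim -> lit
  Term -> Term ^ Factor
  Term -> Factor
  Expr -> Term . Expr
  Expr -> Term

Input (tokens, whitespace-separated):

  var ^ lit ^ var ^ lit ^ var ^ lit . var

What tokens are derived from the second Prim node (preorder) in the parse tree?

lit

[Expr [Term [Term [Term [Term [Term [Term [Factor [Prim var]]] ^ [Factor [Prim lit]]] ^ [Factor [Prim var]]] ^ [Factor [Prim lit]]] ^ [Factor [Prim var]]] ^ [Factor [Prim lit]]] . [Expr [Term [Factor [Prim var]]]]]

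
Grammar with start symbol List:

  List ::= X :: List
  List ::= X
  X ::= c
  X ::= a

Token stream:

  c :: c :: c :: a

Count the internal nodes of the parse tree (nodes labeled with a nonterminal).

8

[List [X c] :: [List [X c] :: [List [X c] :: [List [X a]]]]]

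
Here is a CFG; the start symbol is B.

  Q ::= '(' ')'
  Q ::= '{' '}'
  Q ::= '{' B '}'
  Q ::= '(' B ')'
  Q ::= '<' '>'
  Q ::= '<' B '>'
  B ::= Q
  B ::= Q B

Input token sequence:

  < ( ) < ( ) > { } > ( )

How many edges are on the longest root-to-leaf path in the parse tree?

[B [Q < [B [Q ( )] [B [Q < [B [Q ( )]] >] [B [Q { }]]]] >] [B [Q ( )]]]

7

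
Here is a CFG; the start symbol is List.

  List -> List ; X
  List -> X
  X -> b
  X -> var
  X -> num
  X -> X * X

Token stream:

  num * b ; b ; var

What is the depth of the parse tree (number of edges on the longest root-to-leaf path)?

[List [List [List [X [X num] * [X b]]] ; [X b]] ; [X var]]

5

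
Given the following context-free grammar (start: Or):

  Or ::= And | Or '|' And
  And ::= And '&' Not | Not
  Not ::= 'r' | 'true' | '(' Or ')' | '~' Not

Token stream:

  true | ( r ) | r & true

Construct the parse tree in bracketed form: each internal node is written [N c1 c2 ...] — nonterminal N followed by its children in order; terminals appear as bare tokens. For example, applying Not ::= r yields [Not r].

Or
Or | And
Or | And | And
And | And | And
Not | And | And
true | And | And
true | Not | And
true | ( Or ) | And
true | ( And ) | And
true | ( Not ) | And
true | ( r ) | And
true | ( r ) | And & Not
true | ( r ) | Not & Not
true | ( r ) | r & Not
true | ( r ) | r & true

[Or [Or [Or [And [Not true]]] | [And [Not ( [Or [And [Not r]]] )]]] | [And [And [Not r]] & [Not true]]]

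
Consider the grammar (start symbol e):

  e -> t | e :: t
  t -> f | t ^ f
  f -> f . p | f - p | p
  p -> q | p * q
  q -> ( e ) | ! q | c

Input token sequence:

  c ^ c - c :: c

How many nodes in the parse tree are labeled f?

[e [e [t [t [f [p [q c]]]] ^ [f [f [p [q c]]] - [p [q c]]]]] :: [t [f [p [q c]]]]]

4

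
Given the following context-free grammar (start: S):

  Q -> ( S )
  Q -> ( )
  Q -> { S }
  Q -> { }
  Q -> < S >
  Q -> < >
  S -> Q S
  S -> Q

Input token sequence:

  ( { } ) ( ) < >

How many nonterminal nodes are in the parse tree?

[S [Q ( [S [Q { }]] )] [S [Q ( )] [S [Q < >]]]]

8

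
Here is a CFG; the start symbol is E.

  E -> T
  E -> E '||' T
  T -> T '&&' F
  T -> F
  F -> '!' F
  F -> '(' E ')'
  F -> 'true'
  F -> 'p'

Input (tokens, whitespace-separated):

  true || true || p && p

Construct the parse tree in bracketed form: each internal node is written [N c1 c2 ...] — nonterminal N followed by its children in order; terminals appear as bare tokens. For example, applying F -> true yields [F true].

E
E || T
E || T || T
T || T || T
F || T || T
true || T || T
true || F || T
true || true || T
true || true || T && F
true || true || F && F
true || true || p && F
true || true || p && p

[E [E [E [T [F true]]] || [T [F true]]] || [T [T [F p]] && [F p]]]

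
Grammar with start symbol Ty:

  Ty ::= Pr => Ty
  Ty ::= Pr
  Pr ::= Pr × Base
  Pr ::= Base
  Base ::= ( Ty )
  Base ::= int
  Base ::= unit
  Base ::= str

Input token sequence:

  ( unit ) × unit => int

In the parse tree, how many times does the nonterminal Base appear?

4

[Ty [Pr [Pr [Base ( [Ty [Pr [Base unit]]] )]] × [Base unit]] => [Ty [Pr [Base int]]]]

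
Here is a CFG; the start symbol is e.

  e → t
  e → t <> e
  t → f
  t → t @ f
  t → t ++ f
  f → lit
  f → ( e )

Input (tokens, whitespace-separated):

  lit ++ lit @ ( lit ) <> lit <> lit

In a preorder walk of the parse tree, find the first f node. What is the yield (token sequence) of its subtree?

lit

[e [t [t [t [f lit]] ++ [f lit]] @ [f ( [e [t [f lit]]] )]] <> [e [t [f lit]] <> [e [t [f lit]]]]]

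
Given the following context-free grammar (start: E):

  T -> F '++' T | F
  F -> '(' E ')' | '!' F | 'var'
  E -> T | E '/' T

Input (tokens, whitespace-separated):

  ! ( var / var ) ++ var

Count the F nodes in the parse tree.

5

[E [T [F ! [F ( [E [E [T [F var]]] / [T [F var]]] )]] ++ [T [F var]]]]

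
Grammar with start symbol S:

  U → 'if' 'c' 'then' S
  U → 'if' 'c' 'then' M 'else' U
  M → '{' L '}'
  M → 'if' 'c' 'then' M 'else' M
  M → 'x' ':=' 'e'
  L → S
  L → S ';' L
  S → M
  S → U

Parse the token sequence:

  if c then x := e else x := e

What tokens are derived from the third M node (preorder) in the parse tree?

[S [M if c then [M x := e] else [M x := e]]]

x := e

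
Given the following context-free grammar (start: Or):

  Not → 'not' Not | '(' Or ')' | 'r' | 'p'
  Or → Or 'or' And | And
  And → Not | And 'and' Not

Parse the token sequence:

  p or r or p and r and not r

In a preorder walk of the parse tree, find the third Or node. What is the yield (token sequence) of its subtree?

[Or [Or [Or [And [Not p]]] or [And [Not r]]] or [And [And [And [Not p]] and [Not r]] and [Not not [Not r]]]]

p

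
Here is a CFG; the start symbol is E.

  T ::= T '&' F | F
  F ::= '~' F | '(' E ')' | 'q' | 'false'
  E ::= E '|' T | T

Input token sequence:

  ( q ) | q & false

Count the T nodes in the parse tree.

4

[E [E [T [F ( [E [T [F q]]] )]]] | [T [T [F q]] & [F false]]]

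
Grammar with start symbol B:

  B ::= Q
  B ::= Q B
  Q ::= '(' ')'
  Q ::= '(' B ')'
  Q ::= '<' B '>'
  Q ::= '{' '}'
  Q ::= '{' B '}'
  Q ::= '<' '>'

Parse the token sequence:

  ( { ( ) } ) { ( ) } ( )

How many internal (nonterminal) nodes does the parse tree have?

12

[B [Q ( [B [Q { [B [Q ( )]] }]] )] [B [Q { [B [Q ( )]] }] [B [Q ( )]]]]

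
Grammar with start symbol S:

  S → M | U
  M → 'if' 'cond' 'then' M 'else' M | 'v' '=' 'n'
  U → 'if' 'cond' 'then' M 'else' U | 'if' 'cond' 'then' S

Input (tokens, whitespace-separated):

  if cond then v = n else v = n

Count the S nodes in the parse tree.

1

[S [M if cond then [M v = n] else [M v = n]]]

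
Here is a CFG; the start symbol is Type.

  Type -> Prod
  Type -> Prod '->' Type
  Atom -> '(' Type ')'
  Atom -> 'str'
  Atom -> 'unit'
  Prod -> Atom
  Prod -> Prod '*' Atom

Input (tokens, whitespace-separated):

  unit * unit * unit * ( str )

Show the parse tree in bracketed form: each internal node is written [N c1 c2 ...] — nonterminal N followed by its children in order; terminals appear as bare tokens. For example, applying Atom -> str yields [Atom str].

[Type [Prod [Prod [Prod [Prod [Atom unit]] * [Atom unit]] * [Atom unit]] * [Atom ( [Type [Prod [Atom str]]] )]]]

Type
Prod
Prod * Atom
Prod * Atom * Atom
Prod * Atom * Atom * Atom
Atom * Atom * Atom * Atom
unit * Atom * Atom * Atom
unit * unit * Atom * Atom
unit * unit * unit * Atom
unit * unit * unit * ( Type )
unit * unit * unit * ( Prod )
unit * unit * unit * ( Atom )
unit * unit * unit * ( str )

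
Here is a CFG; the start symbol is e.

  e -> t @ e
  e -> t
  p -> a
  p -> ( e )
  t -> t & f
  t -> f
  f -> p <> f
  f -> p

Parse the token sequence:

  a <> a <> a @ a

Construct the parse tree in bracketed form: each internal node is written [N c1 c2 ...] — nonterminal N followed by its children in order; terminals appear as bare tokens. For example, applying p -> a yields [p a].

[e [t [f [p a] <> [f [p a] <> [f [p a]]]]] @ [e [t [f [p a]]]]]

e
t @ e
f @ e
p <> f @ e
a <> f @ e
a <> p <> f @ e
a <> a <> f @ e
a <> a <> p @ e
a <> a <> a @ e
a <> a <> a @ t
a <> a <> a @ f
a <> a <> a @ p
a <> a <> a @ a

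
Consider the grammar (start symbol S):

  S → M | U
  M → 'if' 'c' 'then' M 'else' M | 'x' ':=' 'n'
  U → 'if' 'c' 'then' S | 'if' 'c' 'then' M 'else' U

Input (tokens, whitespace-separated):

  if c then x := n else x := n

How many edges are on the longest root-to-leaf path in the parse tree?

3

[S [M if c then [M x := n] else [M x := n]]]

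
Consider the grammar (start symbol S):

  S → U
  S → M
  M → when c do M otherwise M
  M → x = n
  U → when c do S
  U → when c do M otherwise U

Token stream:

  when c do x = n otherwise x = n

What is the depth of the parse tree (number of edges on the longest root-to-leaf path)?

[S [M when c do [M x = n] otherwise [M x = n]]]

3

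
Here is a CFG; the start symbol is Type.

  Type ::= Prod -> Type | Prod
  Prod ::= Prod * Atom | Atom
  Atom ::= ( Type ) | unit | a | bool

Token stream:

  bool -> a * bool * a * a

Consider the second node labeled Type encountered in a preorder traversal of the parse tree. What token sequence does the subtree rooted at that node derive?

a * bool * a * a

[Type [Prod [Atom bool]] -> [Type [Prod [Prod [Prod [Prod [Atom a]] * [Atom bool]] * [Atom a]] * [Atom a]]]]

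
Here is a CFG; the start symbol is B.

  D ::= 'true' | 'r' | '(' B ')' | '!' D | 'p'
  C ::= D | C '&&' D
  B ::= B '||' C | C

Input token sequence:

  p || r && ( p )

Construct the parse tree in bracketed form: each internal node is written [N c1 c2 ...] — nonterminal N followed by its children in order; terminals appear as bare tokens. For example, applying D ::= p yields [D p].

B
B || C
C || C
D || C
p || C
p || C && D
p || D && D
p || r && D
p || r && ( B )
p || r && ( C )
p || r && ( D )
p || r && ( p )

[B [B [C [D p]]] || [C [C [D r]] && [D ( [B [C [D p]]] )]]]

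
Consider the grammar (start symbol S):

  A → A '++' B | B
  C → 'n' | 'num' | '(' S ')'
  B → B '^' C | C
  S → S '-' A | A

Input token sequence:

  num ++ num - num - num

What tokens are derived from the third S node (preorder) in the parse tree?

num ++ num

[S [S [S [A [A [B [C num]]] ++ [B [C num]]]] - [A [B [C num]]]] - [A [B [C num]]]]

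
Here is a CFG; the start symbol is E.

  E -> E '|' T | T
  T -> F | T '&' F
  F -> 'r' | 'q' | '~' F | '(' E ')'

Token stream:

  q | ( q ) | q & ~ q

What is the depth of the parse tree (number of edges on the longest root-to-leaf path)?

[E [E [E [T [F q]]] | [T [F ( [E [T [F q]]] )]]] | [T [T [F q]] & [F ~ [F q]]]]

7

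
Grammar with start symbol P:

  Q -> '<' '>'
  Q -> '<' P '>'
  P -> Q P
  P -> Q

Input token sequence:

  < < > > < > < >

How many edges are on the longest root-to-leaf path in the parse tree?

4

[P [Q < [P [Q < >]] >] [P [Q < >] [P [Q < >]]]]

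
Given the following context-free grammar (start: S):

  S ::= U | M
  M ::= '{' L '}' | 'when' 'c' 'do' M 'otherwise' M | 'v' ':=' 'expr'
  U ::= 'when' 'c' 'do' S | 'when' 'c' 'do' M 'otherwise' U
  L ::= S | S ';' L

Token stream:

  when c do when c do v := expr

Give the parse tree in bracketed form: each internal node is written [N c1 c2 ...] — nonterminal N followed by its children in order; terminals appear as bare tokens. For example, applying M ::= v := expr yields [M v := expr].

[S [U when c do [S [U when c do [S [M v := expr]]]]]]

S
U
when c do S
when c do U
when c do when c do S
when c do when c do M
when c do when c do v := expr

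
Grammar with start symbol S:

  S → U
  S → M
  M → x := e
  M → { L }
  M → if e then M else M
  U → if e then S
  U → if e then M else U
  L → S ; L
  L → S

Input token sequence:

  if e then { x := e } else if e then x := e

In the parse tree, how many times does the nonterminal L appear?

1

[S [U if e then [M { [L [S [M x := e]]] }] else [U if e then [S [M x := e]]]]]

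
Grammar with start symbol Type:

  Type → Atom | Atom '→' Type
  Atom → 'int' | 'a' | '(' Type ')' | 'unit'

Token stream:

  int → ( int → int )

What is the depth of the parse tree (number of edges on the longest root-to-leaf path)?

6

[Type [Atom int] → [Type [Atom ( [Type [Atom int] → [Type [Atom int]]] )]]]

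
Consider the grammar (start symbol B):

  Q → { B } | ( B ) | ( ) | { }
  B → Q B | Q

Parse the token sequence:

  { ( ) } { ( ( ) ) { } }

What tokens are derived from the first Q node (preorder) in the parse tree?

[B [Q { [B [Q ( )]] }] [B [Q { [B [Q ( [B [Q ( )]] )] [B [Q { }]]] }]]]

{ ( ) }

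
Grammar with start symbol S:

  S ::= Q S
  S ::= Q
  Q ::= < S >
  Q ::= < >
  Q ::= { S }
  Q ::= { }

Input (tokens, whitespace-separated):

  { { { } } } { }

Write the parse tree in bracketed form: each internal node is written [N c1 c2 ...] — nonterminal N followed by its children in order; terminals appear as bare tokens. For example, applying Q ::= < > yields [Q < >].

S
Q S
{ S } S
{ Q } S
{ { S } } S
{ { Q } } S
{ { { } } } S
{ { { } } } Q
{ { { } } } { }

[S [Q { [S [Q { [S [Q { }]] }]] }] [S [Q { }]]]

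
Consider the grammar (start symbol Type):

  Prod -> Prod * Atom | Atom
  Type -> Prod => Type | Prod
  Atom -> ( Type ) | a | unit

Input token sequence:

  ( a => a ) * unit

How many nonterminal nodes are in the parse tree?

11

[Type [Prod [Prod [Atom ( [Type [Prod [Atom a]] => [Type [Prod [Atom a]]]] )]] * [Atom unit]]]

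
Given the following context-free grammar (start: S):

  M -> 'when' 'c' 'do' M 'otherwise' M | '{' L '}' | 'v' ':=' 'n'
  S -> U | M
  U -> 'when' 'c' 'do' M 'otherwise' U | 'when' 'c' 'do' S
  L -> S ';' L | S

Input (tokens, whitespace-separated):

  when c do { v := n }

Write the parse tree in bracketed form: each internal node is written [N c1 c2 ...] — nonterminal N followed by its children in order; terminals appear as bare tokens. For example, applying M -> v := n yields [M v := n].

S
U
when c do S
when c do M
when c do { L }
when c do { S }
when c do { M }
when c do { v := n }

[S [U when c do [S [M { [L [S [M v := n]]] }]]]]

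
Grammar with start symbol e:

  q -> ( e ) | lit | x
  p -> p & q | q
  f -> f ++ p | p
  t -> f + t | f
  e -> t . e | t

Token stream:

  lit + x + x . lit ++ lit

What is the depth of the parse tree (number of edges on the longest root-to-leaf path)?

[e [t [f [p [q lit]]] + [t [f [p [q x]]] + [t [f [p [q x]]]]]] . [e [t [f [f [p [q lit]]] ++ [p [q lit]]]]]]

7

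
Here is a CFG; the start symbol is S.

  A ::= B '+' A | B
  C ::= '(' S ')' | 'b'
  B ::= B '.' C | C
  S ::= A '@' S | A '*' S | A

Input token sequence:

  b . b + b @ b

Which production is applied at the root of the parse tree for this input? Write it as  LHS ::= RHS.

[S [A [B [B [C b]] . [C b]] + [A [B [C b]]]] @ [S [A [B [C b]]]]]

S ::= A '@' S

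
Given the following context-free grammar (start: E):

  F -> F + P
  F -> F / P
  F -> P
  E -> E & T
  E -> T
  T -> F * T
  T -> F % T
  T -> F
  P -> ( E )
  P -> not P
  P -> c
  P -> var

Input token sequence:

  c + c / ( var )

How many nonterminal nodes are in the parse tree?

12

[E [T [F [F [F [P c]] + [P c]] / [P ( [E [T [F [P var]]]] )]]]]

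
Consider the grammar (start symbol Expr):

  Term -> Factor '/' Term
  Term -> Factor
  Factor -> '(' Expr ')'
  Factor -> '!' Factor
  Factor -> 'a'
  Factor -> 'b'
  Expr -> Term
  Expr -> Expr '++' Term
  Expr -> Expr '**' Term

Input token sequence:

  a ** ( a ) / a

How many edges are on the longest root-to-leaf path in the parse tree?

6

[Expr [Expr [Term [Factor a]]] ** [Term [Factor ( [Expr [Term [Factor a]]] )] / [Term [Factor a]]]]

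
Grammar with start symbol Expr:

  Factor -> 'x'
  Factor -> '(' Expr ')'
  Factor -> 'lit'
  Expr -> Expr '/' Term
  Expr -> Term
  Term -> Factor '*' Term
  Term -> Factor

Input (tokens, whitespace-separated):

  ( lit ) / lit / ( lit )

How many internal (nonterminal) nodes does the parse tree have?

[Expr [Expr [Expr [Term [Factor ( [Expr [Term [Factor lit]]] )]]] / [Term [Factor lit]]] / [Term [Factor ( [Expr [Term [Factor lit]]] )]]]

15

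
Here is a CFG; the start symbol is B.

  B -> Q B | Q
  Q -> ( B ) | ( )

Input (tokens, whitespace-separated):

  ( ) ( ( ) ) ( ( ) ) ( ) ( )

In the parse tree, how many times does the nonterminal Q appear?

7

[B [Q ( )] [B [Q ( [B [Q ( )]] )] [B [Q ( [B [Q ( )]] )] [B [Q ( )] [B [Q ( )]]]]]]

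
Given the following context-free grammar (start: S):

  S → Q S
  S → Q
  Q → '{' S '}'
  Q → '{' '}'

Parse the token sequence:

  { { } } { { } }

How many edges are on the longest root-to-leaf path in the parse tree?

[S [Q { [S [Q { }]] }] [S [Q { [S [Q { }]] }]]]

5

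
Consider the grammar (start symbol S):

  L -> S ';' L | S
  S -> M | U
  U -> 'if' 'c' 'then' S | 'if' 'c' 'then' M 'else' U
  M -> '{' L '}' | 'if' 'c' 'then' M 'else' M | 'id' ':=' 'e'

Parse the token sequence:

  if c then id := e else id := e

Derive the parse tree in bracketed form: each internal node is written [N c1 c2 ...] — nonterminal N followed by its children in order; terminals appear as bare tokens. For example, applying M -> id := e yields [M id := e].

S
M
if c then M else M
if c then id := e else M
if c then id := e else id := e

[S [M if c then [M id := e] else [M id := e]]]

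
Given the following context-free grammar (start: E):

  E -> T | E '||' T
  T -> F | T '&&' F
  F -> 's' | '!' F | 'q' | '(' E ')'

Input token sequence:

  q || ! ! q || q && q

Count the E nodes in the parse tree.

3

[E [E [E [T [F q]]] || [T [F ! [F ! [F q]]]]] || [T [T [F q]] && [F q]]]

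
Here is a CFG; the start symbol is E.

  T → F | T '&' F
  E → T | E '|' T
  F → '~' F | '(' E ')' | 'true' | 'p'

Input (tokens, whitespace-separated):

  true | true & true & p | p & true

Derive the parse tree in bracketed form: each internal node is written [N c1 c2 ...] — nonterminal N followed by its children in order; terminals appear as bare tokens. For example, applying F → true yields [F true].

[E [E [E [T [F true]]] | [T [T [T [F true]] & [F true]] & [F p]]] | [T [T [F p]] & [F true]]]

E
E | T
E | T | T
T | T | T
F | T | T
true | T | T
true | T & F | T
true | T & F & F | T
true | F & F & F | T
true | true & F & F | T
true | true & true & F | T
true | true & true & p | T
true | true & true & p | T & F
true | true & true & p | F & F
true | true & true & p | p & F
true | true & true & p | p & true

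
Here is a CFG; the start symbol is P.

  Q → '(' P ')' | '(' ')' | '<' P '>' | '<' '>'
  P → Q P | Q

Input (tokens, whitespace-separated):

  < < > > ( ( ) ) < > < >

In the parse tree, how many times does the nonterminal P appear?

6

[P [Q < [P [Q < >]] >] [P [Q ( [P [Q ( )]] )] [P [Q < >] [P [Q < >]]]]]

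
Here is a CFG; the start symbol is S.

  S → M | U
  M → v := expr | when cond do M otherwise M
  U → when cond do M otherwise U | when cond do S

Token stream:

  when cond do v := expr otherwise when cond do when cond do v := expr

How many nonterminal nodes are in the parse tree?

[S [U when cond do [M v := expr] otherwise [U when cond do [S [U when cond do [S [M v := expr]]]]]]]

8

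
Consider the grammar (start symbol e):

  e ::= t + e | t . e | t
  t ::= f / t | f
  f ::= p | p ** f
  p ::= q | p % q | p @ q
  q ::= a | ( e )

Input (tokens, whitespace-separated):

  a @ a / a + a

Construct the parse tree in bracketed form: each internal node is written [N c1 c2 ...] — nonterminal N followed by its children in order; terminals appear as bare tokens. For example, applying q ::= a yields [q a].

[e [t [f [p [p [q a]] @ [q a]]] / [t [f [p [q a]]]]] + [e [t [f [p [q a]]]]]]

e
t + e
f / t + e
p / t + e
p @ q / t + e
q @ q / t + e
a @ q / t + e
a @ a / t + e
a @ a / f + e
a @ a / p + e
a @ a / q + e
a @ a / a + e
a @ a / a + t
a @ a / a + f
a @ a / a + p
a @ a / a + q
a @ a / a + a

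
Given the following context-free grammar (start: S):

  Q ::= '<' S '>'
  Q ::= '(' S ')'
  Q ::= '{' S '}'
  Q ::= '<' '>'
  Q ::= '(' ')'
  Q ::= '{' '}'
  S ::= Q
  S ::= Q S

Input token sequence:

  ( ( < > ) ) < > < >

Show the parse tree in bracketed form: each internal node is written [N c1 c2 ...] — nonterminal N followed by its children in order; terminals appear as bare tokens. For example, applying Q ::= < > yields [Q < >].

S
Q S
( S ) S
( Q ) S
( ( S ) ) S
( ( Q ) ) S
( ( < > ) ) S
( ( < > ) ) Q S
( ( < > ) ) < > S
( ( < > ) ) < > Q
( ( < > ) ) < > < >

[S [Q ( [S [Q ( [S [Q < >]] )]] )] [S [Q < >] [S [Q < >]]]]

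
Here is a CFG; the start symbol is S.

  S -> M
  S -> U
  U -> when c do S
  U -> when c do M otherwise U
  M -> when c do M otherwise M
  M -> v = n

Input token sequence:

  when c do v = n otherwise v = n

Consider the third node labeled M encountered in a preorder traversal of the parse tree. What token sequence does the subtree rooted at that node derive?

v = n

[S [M when c do [M v = n] otherwise [M v = n]]]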